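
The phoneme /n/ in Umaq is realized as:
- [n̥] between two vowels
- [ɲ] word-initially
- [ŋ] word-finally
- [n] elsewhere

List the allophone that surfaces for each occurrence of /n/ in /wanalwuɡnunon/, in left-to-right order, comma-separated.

[n̥], [n], [n̥], [ŋ]

Occurrence 1 (position 3): between two vowels → [n̥].
Occurrence 2 (position 9): no conditioning environment matches → elsewhere allophone [n].
Occurrence 3 (position 11): between two vowels → [n̥].
Occurrence 4 (position 13): word-finally → [ŋ].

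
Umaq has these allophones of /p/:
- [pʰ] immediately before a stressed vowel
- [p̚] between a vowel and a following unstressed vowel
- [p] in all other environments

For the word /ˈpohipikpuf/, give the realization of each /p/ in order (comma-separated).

Occurrence 1 (position 1): immediately before a stressed vowel → [pʰ].
Occurrence 2 (position 5): between a vowel and a following unstressed vowel → [p̚].
Occurrence 3 (position 8): no conditioning environment matches → elsewhere allophone [p].

[pʰ], [p̚], [p]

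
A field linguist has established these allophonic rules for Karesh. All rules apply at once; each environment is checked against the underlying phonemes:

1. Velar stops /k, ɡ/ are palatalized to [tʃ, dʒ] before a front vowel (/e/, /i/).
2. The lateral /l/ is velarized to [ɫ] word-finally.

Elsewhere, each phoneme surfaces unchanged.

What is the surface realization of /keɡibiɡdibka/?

[tʃedʒibiɡdibka]

/k/ meets the environment for rule 1 (before a front vowel) → [tʃ].
/e/ — not in any rule's target class → [e].
Rule 1 applies to /ɡ/ (between /e/ and /i/: before a front vowel) → [dʒ].
/i/ (between /ɡ/ and /b/): no rule targets it → [i].
/b/ (between /i/ and /i/) is unaffected → [b].
/i/ (between /b/ and /ɡ/): no rule targets it → [i].
/ɡ/ (between /i/ and /d/): rule 1 targets it, but not before a front vowel → unchanged [ɡ].
/d/ — not in any rule's target class → [d].
/i/ (between /d/ and /b/) is unaffected → [i].
/b/ (between /i/ and /k/) is unaffected → [b].
/k/ (between /b/ and /a/): rule 1 targets it, but not before a front vowel → unchanged [k].
/a/ — not in any rule's target class → [a].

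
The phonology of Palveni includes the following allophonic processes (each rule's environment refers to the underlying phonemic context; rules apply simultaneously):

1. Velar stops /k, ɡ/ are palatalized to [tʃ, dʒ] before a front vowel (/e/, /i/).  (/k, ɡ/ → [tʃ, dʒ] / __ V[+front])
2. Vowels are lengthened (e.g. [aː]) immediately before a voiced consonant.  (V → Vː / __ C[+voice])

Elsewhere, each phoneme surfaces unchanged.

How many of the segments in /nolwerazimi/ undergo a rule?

Segments that undergo a rule: /o/ → [oː] (rule 2); /e/ → [eː] (rule 2); /a/ → [aː] (rule 2); /i/ → [iː] (rule 2).
All other segments surface unchanged.

4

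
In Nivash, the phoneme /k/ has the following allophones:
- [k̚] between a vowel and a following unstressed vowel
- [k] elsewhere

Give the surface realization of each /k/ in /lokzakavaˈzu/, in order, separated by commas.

[k], [k̚]

Occurrence 1 (position 3): no conditioning environment matches → elsewhere allophone [k].
Occurrence 2 (position 6): between a vowel and a following unstressed vowel → [k̚].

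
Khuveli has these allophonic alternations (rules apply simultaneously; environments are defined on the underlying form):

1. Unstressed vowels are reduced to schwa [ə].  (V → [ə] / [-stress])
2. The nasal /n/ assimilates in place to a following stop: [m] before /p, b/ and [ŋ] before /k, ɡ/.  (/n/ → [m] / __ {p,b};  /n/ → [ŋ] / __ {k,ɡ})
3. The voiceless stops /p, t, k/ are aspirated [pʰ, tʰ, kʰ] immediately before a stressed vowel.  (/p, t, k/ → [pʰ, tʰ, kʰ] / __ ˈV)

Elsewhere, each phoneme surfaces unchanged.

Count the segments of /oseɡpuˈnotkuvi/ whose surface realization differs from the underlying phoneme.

Segments that undergo a rule: /o/ → [ə] (rule 1); /e/ → [ə] (rule 1); /u/ → [ə] (rule 1); /u/ → [ə] (rule 1); /i/ → [ə] (rule 1).
All other segments surface unchanged.

5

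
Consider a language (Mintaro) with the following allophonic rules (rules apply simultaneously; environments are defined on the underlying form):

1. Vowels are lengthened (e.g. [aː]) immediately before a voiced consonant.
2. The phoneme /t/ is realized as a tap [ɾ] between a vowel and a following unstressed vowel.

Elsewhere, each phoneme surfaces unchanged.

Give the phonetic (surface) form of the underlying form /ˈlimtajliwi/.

[ˈliːmtaːjliːwi]

/l/ — not in any rule's target class → [l].
/i/ — between /l/ and /m/, before a voiced consonant — surfaces as [iː] (rule 1).
/m/ (between /i/ and /t/): no rule targets it → [m].
/t/ (between /m/ and /a/): rule 2 targets it, but not between a vowel and a following unstressed vowel → unchanged [t].
/a/ (between /t/ and /j/) occurs before a voiced consonant → [aː] by rule 1.
/j/ stays [j].
/l/ stays [l].
Rule 1 applies to /i/ (between /l/ and /w/: before a voiced consonant) → [iː].
/w/ (between /i/ and /i/) is unaffected → [w].
/i/ (word-final) is in the target of rule 1 but the environment (before a voiced consonant) is not met → [i].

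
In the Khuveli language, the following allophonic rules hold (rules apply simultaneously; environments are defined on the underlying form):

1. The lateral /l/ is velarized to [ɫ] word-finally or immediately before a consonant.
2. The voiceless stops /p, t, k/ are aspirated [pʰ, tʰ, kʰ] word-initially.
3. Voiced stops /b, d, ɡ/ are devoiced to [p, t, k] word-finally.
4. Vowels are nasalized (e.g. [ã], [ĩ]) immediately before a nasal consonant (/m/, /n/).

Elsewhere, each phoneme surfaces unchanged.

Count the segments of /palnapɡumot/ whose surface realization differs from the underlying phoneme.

3

Segments that undergo a rule: /p/ → [pʰ] (rule 2); /l/ → [ɫ] (rule 1); /u/ → [ũ] (rule 4).
All other segments surface unchanged.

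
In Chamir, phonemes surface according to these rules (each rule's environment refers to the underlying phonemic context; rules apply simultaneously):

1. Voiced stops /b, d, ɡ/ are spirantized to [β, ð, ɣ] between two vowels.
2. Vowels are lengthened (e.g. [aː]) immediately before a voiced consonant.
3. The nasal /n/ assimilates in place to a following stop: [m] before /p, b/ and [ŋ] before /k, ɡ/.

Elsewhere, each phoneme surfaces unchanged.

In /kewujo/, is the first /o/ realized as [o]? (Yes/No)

Yes

/o/ (word-final) fails the environment for rule 2, so it stays [o].
The actual realization is [o], which matches [o].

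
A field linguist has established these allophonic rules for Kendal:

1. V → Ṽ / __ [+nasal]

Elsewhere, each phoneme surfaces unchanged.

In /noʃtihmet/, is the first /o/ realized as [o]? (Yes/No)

Yes

/o/ (between /n/ and /ʃ/): rule 1 targets it, but not before a nasal consonant → unchanged [o].
The actual realization is [o], which matches [o].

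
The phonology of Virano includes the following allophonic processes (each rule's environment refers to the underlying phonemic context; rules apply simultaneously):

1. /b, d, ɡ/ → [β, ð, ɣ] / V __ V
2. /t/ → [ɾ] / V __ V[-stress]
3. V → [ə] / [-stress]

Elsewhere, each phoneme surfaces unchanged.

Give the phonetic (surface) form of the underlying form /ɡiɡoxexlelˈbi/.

[ɡəɣəxəxləlˈbi]

/ɡ/ (word-initial): rule 1 targets it, but not between two vowels → unchanged [ɡ].
/i/ (between /ɡ/ and /ɡ/): in an unstressed syllable, so rule 3 applies → [ə].
Rule 1 applies to /ɡ/ (between /i/ and /o/: between two vowels) → [ɣ].
/o/ — between /ɡ/ and /x/, in an unstressed syllable — surfaces as [ə] (rule 3).
/e/ — between /x/ and /x/, in an unstressed syllable — surfaces as [ə] (rule 3).
/e/ — between /l/ and /l/, in an unstressed syllable — surfaces as [ə] (rule 3).
/b/ (between /l/ and /i/): rule 1 targets it, but not between two vowels → unchanged [b].
/i/ (word-final): rule 3 targets it, but not in an unstressed syllable → unchanged [i].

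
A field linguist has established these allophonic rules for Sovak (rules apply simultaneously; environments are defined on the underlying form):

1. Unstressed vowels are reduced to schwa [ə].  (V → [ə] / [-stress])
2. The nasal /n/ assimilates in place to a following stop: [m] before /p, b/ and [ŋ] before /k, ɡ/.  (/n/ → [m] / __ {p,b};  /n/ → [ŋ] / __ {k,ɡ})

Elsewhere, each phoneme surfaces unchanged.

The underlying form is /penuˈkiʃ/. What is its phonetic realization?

/e/ — between /p/ and /n/, in an unstressed syllable — surfaces as [ə] (rule 1).
/n/ (between /e/ and /u/) is in the target of rule 2 but the environment (before a labial or velar stop) is not met → [n].
/u/ meets the environment for rule 1 (in an unstressed syllable) → [ə].
/i/ — between /k/ and /ʃ/; rule 1 does not apply here → [i].

[pənəˈkiʃ]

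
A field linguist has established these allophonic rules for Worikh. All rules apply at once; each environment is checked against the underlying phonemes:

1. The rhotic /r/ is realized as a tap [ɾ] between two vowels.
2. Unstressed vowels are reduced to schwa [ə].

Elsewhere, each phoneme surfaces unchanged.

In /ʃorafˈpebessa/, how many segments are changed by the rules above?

Segments that undergo a rule: /o/ → [ə] (rule 2); /r/ → [ɾ] (rule 1); /a/ → [ə] (rule 2); /e/ → [ə] (rule 2); /a/ → [ə] (rule 2).
All other segments surface unchanged.

5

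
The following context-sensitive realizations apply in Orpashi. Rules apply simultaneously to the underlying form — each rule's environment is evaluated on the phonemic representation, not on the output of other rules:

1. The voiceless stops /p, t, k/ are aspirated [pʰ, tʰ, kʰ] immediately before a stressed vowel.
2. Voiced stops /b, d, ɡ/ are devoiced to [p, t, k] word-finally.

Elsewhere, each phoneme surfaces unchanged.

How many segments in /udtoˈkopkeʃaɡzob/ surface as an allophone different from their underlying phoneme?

Segments that undergo a rule: /k/ → [kʰ] (rule 1); /b/ → [p] (rule 2).
All other segments surface unchanged.

2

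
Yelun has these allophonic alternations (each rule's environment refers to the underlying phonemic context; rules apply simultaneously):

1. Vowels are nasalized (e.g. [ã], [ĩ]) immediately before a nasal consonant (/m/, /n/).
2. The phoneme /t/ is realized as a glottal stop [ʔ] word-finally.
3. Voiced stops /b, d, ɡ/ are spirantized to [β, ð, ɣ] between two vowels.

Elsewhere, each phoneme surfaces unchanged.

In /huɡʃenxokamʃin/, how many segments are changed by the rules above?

Segments that undergo a rule: /e/ → [ẽ] (rule 1); /a/ → [ã] (rule 1); /i/ → [ĩ] (rule 1).
All other segments surface unchanged.

3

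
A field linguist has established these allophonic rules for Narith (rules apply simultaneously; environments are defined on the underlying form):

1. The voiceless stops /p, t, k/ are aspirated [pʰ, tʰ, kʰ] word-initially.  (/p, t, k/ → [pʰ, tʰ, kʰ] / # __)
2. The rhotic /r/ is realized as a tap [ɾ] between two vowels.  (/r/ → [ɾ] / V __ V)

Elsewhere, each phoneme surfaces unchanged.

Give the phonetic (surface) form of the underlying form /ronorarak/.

/r/ — word-initial; rule 2 does not apply here → [r].
/o/ (between /r/ and /n/): no rule targets it → [o].
/n/ (between /o/ and /o/) is unaffected → [n].
/o/ — not in any rule's target class → [o].
/r/ (between /o/ and /a/) occurs between two vowels → [ɾ] by rule 2.
/a/ (between /r/ and /r/) is unaffected → [a].
/r/ (between /a/ and /a/) occurs between two vowels → [ɾ] by rule 2.
/a/ (between /r/ and /k/): no rule targets it → [a].
/k/ — word-final; rule 1 does not apply here → [k].

[ronoɾaɾak]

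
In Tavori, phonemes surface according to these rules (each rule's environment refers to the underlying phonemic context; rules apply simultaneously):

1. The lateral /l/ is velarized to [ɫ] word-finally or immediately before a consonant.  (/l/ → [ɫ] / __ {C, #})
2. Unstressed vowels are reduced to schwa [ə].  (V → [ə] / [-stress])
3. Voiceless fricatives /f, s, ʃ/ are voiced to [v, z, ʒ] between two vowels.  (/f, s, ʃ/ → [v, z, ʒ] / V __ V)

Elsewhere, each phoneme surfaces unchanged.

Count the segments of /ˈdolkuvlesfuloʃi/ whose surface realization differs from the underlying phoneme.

Segments that undergo a rule: /l/ → [ɫ] (rule 1); /u/ → [ə] (rule 2); /e/ → [ə] (rule 2); /u/ → [ə] (rule 2); /o/ → [ə] (rule 2); /ʃ/ → [ʒ] (rule 3); /i/ → [ə] (rule 2).
All other segments surface unchanged.

7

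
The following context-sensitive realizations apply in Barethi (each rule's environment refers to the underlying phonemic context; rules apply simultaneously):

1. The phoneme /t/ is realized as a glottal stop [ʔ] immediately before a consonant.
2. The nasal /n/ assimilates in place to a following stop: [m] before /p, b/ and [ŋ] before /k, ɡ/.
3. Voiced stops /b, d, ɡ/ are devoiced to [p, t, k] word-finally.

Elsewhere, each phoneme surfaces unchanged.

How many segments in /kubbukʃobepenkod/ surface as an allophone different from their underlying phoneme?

Segments that undergo a rule: /n/ → [ŋ] (rule 2); /d/ → [t] (rule 3).
All other segments surface unchanged.

2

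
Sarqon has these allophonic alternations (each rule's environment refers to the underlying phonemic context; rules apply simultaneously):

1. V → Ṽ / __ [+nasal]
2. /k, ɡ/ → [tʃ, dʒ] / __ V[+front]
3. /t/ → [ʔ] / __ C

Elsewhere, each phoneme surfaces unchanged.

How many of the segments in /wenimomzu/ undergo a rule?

Segments that undergo a rule: /e/ → [ẽ] (rule 1); /i/ → [ĩ] (rule 1); /o/ → [õ] (rule 1).
All other segments surface unchanged.

3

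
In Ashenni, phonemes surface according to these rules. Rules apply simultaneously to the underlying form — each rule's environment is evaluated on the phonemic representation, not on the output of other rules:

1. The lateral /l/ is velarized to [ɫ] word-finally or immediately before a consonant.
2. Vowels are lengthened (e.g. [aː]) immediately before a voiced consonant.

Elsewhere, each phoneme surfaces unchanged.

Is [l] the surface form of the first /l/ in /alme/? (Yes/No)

/l/ — between /a/ and /m/, word-finally or immediately before a consonant — surfaces as [ɫ] (rule 1).
The actual realization is [ɫ], not [l].

No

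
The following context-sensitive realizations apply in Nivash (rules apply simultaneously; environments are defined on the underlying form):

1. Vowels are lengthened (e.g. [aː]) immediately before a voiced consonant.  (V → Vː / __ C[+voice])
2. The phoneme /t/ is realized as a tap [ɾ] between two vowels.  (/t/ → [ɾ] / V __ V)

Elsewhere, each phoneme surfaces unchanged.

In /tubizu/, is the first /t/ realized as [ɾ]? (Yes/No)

/t/ (word-initial) is in the target of rule 2 but the environment (between two vowels) is not met → [t].
The actual realization is [t], not [ɾ].

No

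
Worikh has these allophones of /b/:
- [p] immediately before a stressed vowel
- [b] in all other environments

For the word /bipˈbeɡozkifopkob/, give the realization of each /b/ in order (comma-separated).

[b], [p], [b]

Occurrence 1 (position 1): no conditioning environment matches → elsewhere allophone [b].
Occurrence 2 (position 4): immediately before a stressed vowel → [p].
Occurrence 3 (position 16): no conditioning environment matches → elsewhere allophone [b].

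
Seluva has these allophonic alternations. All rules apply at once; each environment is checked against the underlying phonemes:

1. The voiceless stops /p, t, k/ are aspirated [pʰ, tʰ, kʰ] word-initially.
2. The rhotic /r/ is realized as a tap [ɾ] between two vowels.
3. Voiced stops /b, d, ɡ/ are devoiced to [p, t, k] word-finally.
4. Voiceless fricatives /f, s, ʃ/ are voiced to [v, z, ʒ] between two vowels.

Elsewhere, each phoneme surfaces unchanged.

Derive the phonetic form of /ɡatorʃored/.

/ɡ/ (word-initial) fails the environment for rule 3, so it stays [ɡ].
/a/ (between /ɡ/ and /t/) is unaffected → [a].
/t/ (between /a/ and /o/) is in the target of rule 1 but the environment (word-initially) is not met → [t].
/o/ (between /t/ and /r/): no rule targets it → [o].
/r/ — between /o/ and /ʃ/; rule 2 does not apply here → [r].
/ʃ/ — between /r/ and /o/; rule 4 does not apply here → [ʃ].
/o/ — not in any rule's target class → [o].
Rule 2 applies to /r/ (between /o/ and /e/: between two vowels) → [ɾ].
/e/ (between /r/ and /d/) is unaffected → [e].
/d/ meets the environment for rule 3 (word-finally) → [t].

[ɡatorʃoɾet]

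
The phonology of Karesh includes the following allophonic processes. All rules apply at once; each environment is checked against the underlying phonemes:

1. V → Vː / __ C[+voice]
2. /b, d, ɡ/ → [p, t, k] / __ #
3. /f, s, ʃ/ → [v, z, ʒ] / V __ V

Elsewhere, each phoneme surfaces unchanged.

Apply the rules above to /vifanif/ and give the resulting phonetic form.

/i/ (between /v/ and /f/) is in the target of rule 1 but the environment (before a voiced consonant) is not met → [i].
/f/ (between /i/ and /a/) occurs between two vowels → [v] by rule 3.
Rule 1 applies to /a/ (between /f/ and /n/: before a voiced consonant) → [aː].
/i/ (between /n/ and /f/): rule 1 targets it, but not before a voiced consonant → unchanged [i].
/f/ (word-final) fails the environment for rule 3, so it stays [f].

[vivaːnif]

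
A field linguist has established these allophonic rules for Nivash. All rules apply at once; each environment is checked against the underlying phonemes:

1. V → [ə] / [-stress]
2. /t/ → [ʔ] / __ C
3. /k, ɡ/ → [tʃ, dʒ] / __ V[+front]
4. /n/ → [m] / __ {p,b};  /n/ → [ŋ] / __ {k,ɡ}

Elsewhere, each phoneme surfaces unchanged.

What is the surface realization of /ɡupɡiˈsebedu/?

[ɡəpdʒəˈsebədə]

/ɡ/ (word-initial) fails the environment for rule 3, so it stays [ɡ].
/u/ (between /ɡ/ and /p/): in an unstressed syllable, so rule 1 applies → [ə].
/p/ — not in any rule's target class → [p].
/ɡ/ — between /p/ and /i/, before a front vowel — surfaces as [dʒ] (rule 3).
/i/ — between /ɡ/ and /s/, in an unstressed syllable — surfaces as [ə] (rule 1).
/s/ — not in any rule's target class → [s].
/e/ (between /s/ and /b/): rule 1 targets it, but not in an unstressed syllable → unchanged [e].
/b/ (between /e/ and /e/) is unaffected → [b].
/e/ — between /b/ and /d/, in an unstressed syllable — surfaces as [ə] (rule 1).
/d/ (between /e/ and /u/): no rule targets it → [d].
/u/ meets the environment for rule 1 (in an unstressed syllable) → [ə].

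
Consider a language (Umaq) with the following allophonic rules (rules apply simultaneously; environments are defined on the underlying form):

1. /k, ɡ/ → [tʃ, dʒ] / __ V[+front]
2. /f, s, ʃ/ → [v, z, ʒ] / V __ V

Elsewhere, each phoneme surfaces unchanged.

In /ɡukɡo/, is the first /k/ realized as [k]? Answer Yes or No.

Yes

/k/ (between /u/ and /ɡ/): rule 1 targets it, but not before a front vowel → unchanged [k].
The actual realization is [k], which matches [k].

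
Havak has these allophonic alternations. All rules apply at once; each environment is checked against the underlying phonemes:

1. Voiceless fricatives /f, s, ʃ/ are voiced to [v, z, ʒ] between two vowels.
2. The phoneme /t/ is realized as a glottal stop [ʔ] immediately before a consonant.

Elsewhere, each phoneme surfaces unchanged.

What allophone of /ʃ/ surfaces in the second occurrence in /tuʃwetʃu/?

/ʃ/ (between /t/ and /u/) is in the target of rule 1 but the environment (between two vowels) is not met → [ʃ].

[ʃ]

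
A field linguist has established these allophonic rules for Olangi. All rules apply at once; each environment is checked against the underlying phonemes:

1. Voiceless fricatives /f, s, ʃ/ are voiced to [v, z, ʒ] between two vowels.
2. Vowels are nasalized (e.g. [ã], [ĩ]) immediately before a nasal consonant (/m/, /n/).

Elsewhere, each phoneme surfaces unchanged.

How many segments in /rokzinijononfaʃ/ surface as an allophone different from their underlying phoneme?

3

Segments that undergo a rule: /i/ → [ĩ] (rule 2); /o/ → [õ] (rule 2); /o/ → [õ] (rule 2).
All other segments surface unchanged.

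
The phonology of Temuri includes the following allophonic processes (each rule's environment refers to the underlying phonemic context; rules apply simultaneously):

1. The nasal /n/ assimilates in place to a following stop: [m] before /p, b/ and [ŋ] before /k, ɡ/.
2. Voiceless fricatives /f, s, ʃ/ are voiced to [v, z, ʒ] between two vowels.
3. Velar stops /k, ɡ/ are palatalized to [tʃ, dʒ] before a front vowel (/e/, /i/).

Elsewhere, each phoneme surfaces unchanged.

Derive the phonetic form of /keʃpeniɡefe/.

[tʃeʃpenidʒeve]

/k/ (word-initial) occurs before a front vowel → [tʃ] by rule 3.
/ʃ/ — between /e/ and /p/; rule 2 does not apply here → [ʃ].
/n/ (between /e/ and /i/) fails the environment for rule 1, so it stays [n].
/ɡ/ (between /i/ and /e/): before a front vowel, so rule 3 applies → [dʒ].
/f/ (between /e/ and /e/) occurs between two vowels → [v] by rule 2.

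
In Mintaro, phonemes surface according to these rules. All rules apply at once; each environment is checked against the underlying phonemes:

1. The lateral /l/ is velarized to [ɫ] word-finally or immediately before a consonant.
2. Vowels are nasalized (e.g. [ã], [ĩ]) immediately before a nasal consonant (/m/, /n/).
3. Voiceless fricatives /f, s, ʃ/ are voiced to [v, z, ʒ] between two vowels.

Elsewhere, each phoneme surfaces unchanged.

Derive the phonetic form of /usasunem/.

/u/ (word-initial) fails the environment for rule 2, so it stays [u].
/s/ — between /u/ and /a/, between two vowels — surfaces as [z] (rule 3).
/a/ (between /s/ and /s/) fails the environment for rule 2, so it stays [a].
Rule 3 applies to /s/ (between /a/ and /u/: between two vowels) → [z].
/u/ meets the environment for rule 2 (before a nasal consonant) → [ũ].
Rule 2 applies to /e/ (between /n/ and /m/: before a nasal consonant) → [ẽ].

[uzazũnẽm]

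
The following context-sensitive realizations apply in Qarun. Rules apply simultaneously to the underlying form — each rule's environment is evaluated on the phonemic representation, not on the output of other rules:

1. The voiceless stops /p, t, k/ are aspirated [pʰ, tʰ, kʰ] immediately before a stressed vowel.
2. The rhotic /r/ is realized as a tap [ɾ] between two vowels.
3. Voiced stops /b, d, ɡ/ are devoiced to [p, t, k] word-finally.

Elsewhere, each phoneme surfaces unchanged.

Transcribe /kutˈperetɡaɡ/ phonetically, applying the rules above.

[kutˈpʰeɾetɡak]

/k/ (word-initial): rule 1 targets it, but not immediately before a stressed vowel → unchanged [k].
/t/ — between /u/ and /p/; rule 1 does not apply here → [t].
/p/ (between /t/ and /e/) occurs immediately before a stressed vowel → [pʰ] by rule 1.
/r/ meets the environment for rule 2 (between two vowels) → [ɾ].
/t/ (between /e/ and /ɡ/): rule 1 targets it, but not immediately before a stressed vowel → unchanged [t].
/ɡ/ (between /t/ and /a/) fails the environment for rule 3, so it stays [ɡ].
Rule 3 applies to /ɡ/ (word-final: word-finally) → [k].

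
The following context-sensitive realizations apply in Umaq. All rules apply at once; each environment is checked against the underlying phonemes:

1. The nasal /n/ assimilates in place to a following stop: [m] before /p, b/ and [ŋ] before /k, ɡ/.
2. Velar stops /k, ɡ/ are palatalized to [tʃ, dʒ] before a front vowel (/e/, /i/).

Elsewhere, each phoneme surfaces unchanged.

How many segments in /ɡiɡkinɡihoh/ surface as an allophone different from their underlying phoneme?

Segments that undergo a rule: /ɡ/ → [dʒ] (rule 2); /k/ → [tʃ] (rule 2); /n/ → [ŋ] (rule 1); /ɡ/ → [dʒ] (rule 2).
All other segments surface unchanged.

4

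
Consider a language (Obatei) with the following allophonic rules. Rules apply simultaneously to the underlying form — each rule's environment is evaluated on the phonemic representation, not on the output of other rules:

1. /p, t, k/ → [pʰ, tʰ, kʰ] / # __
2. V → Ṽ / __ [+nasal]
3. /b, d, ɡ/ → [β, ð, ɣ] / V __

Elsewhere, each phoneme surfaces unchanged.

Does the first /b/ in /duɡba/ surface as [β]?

/b/ (between /ɡ/ and /a/) fails the environment for rule 3, so it stays [b].
The actual realization is [b], not [β].

No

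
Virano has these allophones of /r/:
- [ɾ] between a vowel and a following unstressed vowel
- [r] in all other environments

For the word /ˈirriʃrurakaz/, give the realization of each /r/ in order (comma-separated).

Occurrence 1 (position 2): no conditioning environment matches → elsewhere allophone [r].
Occurrence 2 (position 3): no conditioning environment matches → elsewhere allophone [r].
Occurrence 3 (position 6): no conditioning environment matches → elsewhere allophone [r].
Occurrence 4 (position 8): between a vowel and a following unstressed vowel → [ɾ].

[r], [r], [r], [ɾ]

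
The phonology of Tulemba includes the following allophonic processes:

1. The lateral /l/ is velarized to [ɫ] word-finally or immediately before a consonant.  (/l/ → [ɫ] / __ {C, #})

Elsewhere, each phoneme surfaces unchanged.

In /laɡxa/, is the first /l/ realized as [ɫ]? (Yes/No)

/l/ (word-initial) fails the environment for rule 1, so it stays [l].
The actual realization is [l], not [ɫ].

No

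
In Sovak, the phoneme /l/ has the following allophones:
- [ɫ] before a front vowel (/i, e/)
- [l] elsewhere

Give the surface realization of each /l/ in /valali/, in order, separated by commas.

[l], [ɫ]

Occurrence 1 (position 3): no conditioning environment matches → elsewhere allophone [l].
Occurrence 2 (position 5): before a front vowel (/i, e/) → [ɫ].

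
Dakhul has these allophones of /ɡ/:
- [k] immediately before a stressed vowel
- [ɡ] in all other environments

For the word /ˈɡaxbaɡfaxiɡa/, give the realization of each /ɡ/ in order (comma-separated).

Occurrence 1 (position 1): immediately before a stressed vowel → [k].
Occurrence 2 (position 6): no conditioning environment matches → elsewhere allophone [ɡ].
Occurrence 3 (position 11): no conditioning environment matches → elsewhere allophone [ɡ].

[k], [ɡ], [ɡ]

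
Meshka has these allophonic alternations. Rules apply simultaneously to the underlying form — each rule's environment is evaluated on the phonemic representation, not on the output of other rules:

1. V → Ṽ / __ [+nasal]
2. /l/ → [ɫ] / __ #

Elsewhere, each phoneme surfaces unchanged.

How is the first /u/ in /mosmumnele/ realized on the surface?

[ũ]

/u/ (between /m/ and /m/) occurs before a nasal consonant → [ũ] by rule 1.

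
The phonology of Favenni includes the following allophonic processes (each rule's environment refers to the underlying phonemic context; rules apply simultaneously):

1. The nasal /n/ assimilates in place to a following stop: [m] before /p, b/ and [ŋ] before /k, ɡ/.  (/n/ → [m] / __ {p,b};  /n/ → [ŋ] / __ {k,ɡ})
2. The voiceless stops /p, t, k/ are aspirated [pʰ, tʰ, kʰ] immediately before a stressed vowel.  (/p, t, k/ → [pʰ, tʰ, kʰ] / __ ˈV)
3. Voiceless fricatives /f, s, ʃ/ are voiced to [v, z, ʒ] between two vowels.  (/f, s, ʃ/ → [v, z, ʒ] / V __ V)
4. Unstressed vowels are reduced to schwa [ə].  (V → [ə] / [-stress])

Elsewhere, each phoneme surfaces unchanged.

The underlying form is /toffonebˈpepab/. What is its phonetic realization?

/t/ (word-initial) fails the environment for rule 2, so it stays [t].
Rule 4 applies to /o/ (between /t/ and /f/: in an unstressed syllable) → [ə].
/f/ (between /o/ and /f/) fails the environment for rule 3, so it stays [f].
/f/ (between /f/ and /o/) is in the target of rule 3 but the environment (between two vowels) is not met → [f].
Rule 4 applies to /o/ (between /f/ and /n/: in an unstressed syllable) → [ə].
/n/ (between /o/ and /e/): rule 1 targets it, but not before a labial or velar stop → unchanged [n].
Rule 4 applies to /e/ (between /n/ and /b/: in an unstressed syllable) → [ə].
/p/ (between /b/ and /e/) occurs immediately before a stressed vowel → [pʰ] by rule 2.
/e/ (between /p/ and /p/): rule 4 targets it, but not in an unstressed syllable → unchanged [e].
/p/ (between /e/ and /a/): rule 2 targets it, but not immediately before a stressed vowel → unchanged [p].
/a/ meets the environment for rule 4 (in an unstressed syllable) → [ə].

[təffənəbˈpʰepəb]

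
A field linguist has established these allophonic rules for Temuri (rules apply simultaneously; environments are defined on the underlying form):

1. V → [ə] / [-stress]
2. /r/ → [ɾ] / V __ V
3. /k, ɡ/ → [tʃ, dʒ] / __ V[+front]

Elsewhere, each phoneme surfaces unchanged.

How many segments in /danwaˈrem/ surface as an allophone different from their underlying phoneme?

Segments that undergo a rule: /a/ → [ə] (rule 1); /a/ → [ə] (rule 1); /r/ → [ɾ] (rule 2).
All other segments surface unchanged.

3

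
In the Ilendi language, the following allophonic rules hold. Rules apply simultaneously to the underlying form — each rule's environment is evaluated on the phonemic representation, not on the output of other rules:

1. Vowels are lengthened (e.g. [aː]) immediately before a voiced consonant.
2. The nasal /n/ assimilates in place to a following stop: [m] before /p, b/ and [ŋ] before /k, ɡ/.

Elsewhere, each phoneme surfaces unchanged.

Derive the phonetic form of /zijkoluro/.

[ziːjkoːluːro]

/z/ — not in any rule's target class → [z].
/i/ meets the environment for rule 1 (before a voiced consonant) → [iː].
/j/ (between /i/ and /k/): no rule targets it → [j].
/k/ stays [k].
/o/ meets the environment for rule 1 (before a voiced consonant) → [oː].
/l/ stays [l].
/u/ meets the environment for rule 1 (before a voiced consonant) → [uː].
/r/ (between /u/ and /o/): no rule targets it → [r].
/o/ (word-final) fails the environment for rule 1, so it stays [o].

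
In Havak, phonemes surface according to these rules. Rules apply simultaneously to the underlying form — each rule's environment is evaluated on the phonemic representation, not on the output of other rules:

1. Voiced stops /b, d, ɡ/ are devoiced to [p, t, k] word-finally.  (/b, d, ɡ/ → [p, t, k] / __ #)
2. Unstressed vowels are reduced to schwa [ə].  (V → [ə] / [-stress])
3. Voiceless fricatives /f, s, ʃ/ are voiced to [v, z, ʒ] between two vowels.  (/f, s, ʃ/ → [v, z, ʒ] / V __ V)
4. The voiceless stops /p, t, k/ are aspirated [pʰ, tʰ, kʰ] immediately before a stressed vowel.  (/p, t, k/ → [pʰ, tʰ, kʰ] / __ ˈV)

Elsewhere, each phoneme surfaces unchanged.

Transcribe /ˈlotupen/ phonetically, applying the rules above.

[ˈlotəpən]

/l/ stays [l].
/o/ — between /l/ and /t/; rule 2 does not apply here → [o].
/t/ (between /o/ and /u/): rule 4 targets it, but not immediately before a stressed vowel → unchanged [t].
/u/ meets the environment for rule 2 (in an unstressed syllable) → [ə].
/p/ (between /u/ and /e/) fails the environment for rule 4, so it stays [p].
/e/ — between /p/ and /n/, in an unstressed syllable — surfaces as [ə] (rule 2).
/n/ (word-final) is unaffected → [n].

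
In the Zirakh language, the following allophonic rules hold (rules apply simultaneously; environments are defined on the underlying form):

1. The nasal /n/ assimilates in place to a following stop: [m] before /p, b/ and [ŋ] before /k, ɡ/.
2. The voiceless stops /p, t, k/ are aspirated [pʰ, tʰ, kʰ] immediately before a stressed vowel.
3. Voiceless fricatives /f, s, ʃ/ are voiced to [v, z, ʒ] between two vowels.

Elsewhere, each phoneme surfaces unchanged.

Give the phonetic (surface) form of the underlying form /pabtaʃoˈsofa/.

/p/ (word-initial) fails the environment for rule 2, so it stays [p].
/a/ (between /p/ and /b/): no rule targets it → [a].
/b/ (between /a/ and /t/) is unaffected → [b].
/t/ (between /b/ and /a/) is in the target of rule 2 but the environment (immediately before a stressed vowel) is not met → [t].
/a/ — not in any rule's target class → [a].
/ʃ/ meets the environment for rule 3 (between two vowels) → [ʒ].
/o/ stays [o].
/s/ — between /o/ and /o/, between two vowels — surfaces as [z] (rule 3).
/o/ (between /s/ and /f/) is unaffected → [o].
Rule 3 applies to /f/ (between /o/ and /a/: between two vowels) → [v].
/a/ (word-final) is unaffected → [a].

[pabtaʒoˈzova]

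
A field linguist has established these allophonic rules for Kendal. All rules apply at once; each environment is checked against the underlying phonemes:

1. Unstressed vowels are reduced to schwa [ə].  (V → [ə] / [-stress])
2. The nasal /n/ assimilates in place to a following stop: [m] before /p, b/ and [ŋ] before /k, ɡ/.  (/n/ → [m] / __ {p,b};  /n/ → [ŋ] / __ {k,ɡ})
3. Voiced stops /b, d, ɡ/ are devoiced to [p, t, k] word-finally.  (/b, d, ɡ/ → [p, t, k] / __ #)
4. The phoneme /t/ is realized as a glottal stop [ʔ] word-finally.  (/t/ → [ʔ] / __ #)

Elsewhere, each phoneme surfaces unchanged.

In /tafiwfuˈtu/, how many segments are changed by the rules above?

3

Segments that undergo a rule: /a/ → [ə] (rule 1); /i/ → [ə] (rule 1); /u/ → [ə] (rule 1).
All other segments surface unchanged.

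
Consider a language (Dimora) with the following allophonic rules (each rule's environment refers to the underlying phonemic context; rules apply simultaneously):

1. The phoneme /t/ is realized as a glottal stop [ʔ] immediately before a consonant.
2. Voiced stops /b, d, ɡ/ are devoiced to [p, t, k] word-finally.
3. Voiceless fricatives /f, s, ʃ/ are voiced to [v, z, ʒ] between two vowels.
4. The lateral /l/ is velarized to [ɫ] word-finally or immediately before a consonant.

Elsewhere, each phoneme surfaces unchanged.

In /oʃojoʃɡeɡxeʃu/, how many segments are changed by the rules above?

Segments that undergo a rule: /ʃ/ → [ʒ] (rule 3); /ʃ/ → [ʒ] (rule 3).
All other segments surface unchanged.

2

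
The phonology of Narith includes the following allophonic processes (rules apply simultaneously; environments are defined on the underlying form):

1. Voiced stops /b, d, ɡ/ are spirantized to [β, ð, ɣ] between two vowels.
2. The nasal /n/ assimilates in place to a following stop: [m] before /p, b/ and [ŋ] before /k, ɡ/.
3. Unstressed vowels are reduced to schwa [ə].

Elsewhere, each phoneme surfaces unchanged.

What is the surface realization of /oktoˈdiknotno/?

[əktəˈðiknətnə]

/o/ — word-initial, in an unstressed syllable — surfaces as [ə] (rule 3).
/k/ — not in any rule's target class → [k].
/t/ stays [t].
/o/ (between /t/ and /d/) occurs in an unstressed syllable → [ə] by rule 3.
/d/ — between /o/ and /i/, between two vowels — surfaces as [ð] (rule 1).
/i/ — between /d/ and /k/; rule 3 does not apply here → [i].
/k/ — not in any rule's target class → [k].
/n/ (between /k/ and /o/): rule 2 targets it, but not before a labial or velar stop → unchanged [n].
/o/ (between /n/ and /t/): in an unstressed syllable, so rule 3 applies → [ə].
/t/ — not in any rule's target class → [t].
/n/ (between /t/ and /o/): rule 2 targets it, but not before a labial or velar stop → unchanged [n].
/o/ (word-final) occurs in an unstressed syllable → [ə] by rule 3.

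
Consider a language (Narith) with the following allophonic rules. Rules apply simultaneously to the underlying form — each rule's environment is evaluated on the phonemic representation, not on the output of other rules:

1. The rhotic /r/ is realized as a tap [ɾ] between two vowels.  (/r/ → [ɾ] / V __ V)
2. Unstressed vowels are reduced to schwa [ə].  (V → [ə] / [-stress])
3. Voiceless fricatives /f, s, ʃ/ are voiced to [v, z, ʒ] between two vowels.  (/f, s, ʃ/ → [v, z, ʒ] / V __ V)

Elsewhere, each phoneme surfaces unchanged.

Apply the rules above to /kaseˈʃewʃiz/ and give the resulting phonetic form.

/k/ — not in any rule's target class → [k].
/a/ (between /k/ and /s/): in an unstressed syllable, so rule 2 applies → [ə].
/s/ (between /a/ and /e/) occurs between two vowels → [z] by rule 3.
Rule 2 applies to /e/ (between /s/ and /ʃ/: in an unstressed syllable) → [ə].
/ʃ/ (between /e/ and /e/) occurs between two vowels → [ʒ] by rule 3.
/e/ (between /ʃ/ and /w/) is in the target of rule 2 but the environment (in an unstressed syllable) is not met → [e].
/w/ (between /e/ and /ʃ/) is unaffected → [w].
/ʃ/ — between /w/ and /i/; rule 3 does not apply here → [ʃ].
/i/ — between /ʃ/ and /z/, in an unstressed syllable — surfaces as [ə] (rule 2).
/z/ (word-final) is unaffected → [z].

[kəzəˈʒewʃəz]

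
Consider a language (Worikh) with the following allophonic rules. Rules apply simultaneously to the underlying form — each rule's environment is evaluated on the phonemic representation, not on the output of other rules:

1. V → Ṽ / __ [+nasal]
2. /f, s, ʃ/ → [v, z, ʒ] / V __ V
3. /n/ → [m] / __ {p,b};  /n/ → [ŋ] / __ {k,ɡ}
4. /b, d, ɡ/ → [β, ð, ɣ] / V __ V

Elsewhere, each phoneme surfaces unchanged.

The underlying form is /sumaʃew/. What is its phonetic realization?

/s/ (word-initial) is in the target of rule 2 but the environment (between two vowels) is not met → [s].
/u/ — between /s/ and /m/, before a nasal consonant — surfaces as [ũ] (rule 1).
/a/ (between /m/ and /ʃ/) is in the target of rule 1 but the environment (before a nasal consonant) is not met → [a].
/ʃ/ — between /a/ and /e/, between two vowels — surfaces as [ʒ] (rule 2).
/e/ (between /ʃ/ and /w/) is in the target of rule 1 but the environment (before a nasal consonant) is not met → [e].

[sũmaʒew]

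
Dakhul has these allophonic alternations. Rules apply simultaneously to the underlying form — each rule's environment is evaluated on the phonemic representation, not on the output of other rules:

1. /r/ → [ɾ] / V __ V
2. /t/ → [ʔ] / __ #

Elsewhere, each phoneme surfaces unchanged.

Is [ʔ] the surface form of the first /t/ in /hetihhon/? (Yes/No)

/t/ (between /e/ and /i/): rule 2 targets it, but not word-finally → unchanged [t].
The actual realization is [t], not [ʔ].

No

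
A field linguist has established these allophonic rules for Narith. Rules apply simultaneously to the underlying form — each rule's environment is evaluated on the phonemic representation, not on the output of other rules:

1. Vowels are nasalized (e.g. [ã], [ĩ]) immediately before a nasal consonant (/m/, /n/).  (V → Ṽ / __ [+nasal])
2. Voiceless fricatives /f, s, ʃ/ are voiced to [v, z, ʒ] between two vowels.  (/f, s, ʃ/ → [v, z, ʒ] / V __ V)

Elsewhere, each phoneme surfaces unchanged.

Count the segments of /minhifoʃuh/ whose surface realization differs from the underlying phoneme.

3

Segments that undergo a rule: /i/ → [ĩ] (rule 1); /f/ → [v] (rule 2); /ʃ/ → [ʒ] (rule 2).
All other segments surface unchanged.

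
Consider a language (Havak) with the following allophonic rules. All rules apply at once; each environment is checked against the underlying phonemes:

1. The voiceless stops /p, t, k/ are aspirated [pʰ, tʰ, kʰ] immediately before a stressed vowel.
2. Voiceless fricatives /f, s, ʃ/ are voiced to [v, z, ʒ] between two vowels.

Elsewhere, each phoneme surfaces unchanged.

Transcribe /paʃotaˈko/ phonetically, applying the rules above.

/p/ — word-initial; rule 1 does not apply here → [p].
/a/ — not in any rule's target class → [a].
/ʃ/ meets the environment for rule 2 (between two vowels) → [ʒ].
/o/ stays [o].
/t/ (between /o/ and /a/) is in the target of rule 1 but the environment (immediately before a stressed vowel) is not met → [t].
/a/ stays [a].
Rule 1 applies to /k/ (between /a/ and /o/: immediately before a stressed vowel) → [kʰ].
/o/ stays [o].

[paʒotaˈkʰo]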